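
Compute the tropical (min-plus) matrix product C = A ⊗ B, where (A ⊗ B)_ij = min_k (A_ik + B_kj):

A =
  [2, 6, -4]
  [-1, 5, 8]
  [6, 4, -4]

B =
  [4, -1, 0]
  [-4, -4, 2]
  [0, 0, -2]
A ⊗ B =
  [-4, -4, -6]
  [1, -2, -1]
  [-4, -4, -6]

Apply the min-plus product entry-by-entry:
  C[0][0] = min over k of (A[0][0] + B[0][0] = 2 + 4 = 6, A[0][1] + B[1][0] = 6 + -4 = 2, A[0][2] + B[2][0] = -4 + 0 = -4) = -4 (attained at k = 2)
  C[0][1] = min over k of (A[0][0] + B[0][1] = 2 + -1 = 1, A[0][1] + B[1][1] = 6 + -4 = 2, A[0][2] + B[2][1] = -4 + 0 = -4) = -4 (attained at k = 2)
  C[0][2] = min over k of (A[0][0] + B[0][2] = 2 + 0 = 2, A[0][1] + B[1][2] = 6 + 2 = 8, A[0][2] + B[2][2] = -4 + -2 = -6) = -6 (attained at k = 2)
  C[1][0] = min over k of (A[1][0] + B[0][0] = -1 + 4 = 3, A[1][1] + B[1][0] = 5 + -4 = 1, A[1][2] + B[2][0] = 8 + 0 = 8) = 1 (attained at k = 1)
  C[1][1] = min over k of (A[1][0] + B[0][1] = -1 + -1 = -2, A[1][1] + B[1][1] = 5 + -4 = 1, A[1][2] + B[2][1] = 8 + 0 = 8) = -2 (attained at k = 0)
  C[1][2] = min over k of (A[1][0] + B[0][2] = -1 + 0 = -1, A[1][1] + B[1][2] = 5 + 2 = 7, A[1][2] + B[2][2] = 8 + -2 = 6) = -1 (attained at k = 0)
  C[2][0] = min over k of (A[2][0] + B[0][0] = 6 + 4 = 10, A[2][1] + B[1][0] = 4 + -4 = 0, A[2][2] + B[2][0] = -4 + 0 = -4) = -4 (attained at k = 2)
  C[2][1] = min over k of (A[2][0] + B[0][1] = 6 + -1 = 5, A[2][1] + B[1][1] = 4 + -4 = 0, A[2][2] + B[2][1] = -4 + 0 = -4) = -4 (attained at k = 2)
  C[2][2] = min over k of (A[2][0] + B[0][2] = 6 + 0 = 6, A[2][1] + B[1][2] = 4 + 2 = 6, A[2][2] + B[2][2] = -4 + -2 = -6) = -6 (attained at k = 2)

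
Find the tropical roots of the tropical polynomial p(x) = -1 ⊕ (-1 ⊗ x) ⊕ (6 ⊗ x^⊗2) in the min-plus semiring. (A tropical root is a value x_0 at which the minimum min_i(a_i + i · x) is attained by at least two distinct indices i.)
Roots: {-7, 0}

Each tropical root is a break point of the lower envelope of the lines y = a_i + i · x (there are 3 lines, with slopes 0, 1, ..., 2). Only the lines that attain the minimum somewhere contribute to roots; other lines are dominated. Here the surviving (envelope) indices are i = 2, i = 1, i = 0.
Intersections between consecutive envelope lines give the roots: for adjacent envelope indices i < j the intersection is x = (a_i − a_j) / (j − i). Reading off the sorted break points: {-7, 0}.
Verification: at each break x_0, at least two indices attain the minimum of min_i(a_i + i · x_0).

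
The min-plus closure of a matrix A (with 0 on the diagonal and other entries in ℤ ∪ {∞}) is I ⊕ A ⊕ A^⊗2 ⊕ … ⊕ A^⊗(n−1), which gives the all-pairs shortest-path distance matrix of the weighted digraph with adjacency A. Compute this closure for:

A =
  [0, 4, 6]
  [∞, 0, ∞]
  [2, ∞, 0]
Closure =
  [0, 4, 6]
  [∞, 0, ∞]
  [2, 6, 0]

This is the Floyd-Warshall all-pairs shortest-path computation. For each intermediate vertex k = 0, 1, …, 2, update dist[i][j] ← min(dist[i][j], dist[i][k] + dist[k][j]). The final matrix gives, for each (i, j), the minimum total weight of any directed path from i to j (possibly empty when i = j).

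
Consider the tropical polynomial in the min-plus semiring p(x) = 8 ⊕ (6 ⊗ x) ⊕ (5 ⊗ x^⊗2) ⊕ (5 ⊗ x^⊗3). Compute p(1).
p(1) = 7

A tropical monomial a ⊗ x^⊗i evaluates to a + i · x. Evaluating each term at x = 1:
  Term 0 contributes 8 + 0 · 1 = 8
  Term 1 contributes 6 + 1 · 1 = 7
  Term 2 contributes 5 + 2 · 1 = 7
  Term 3 contributes 5 + 3 · 1 = 8
p(1) = ⊕ of these = min[8, 7, 7, 8] = 7.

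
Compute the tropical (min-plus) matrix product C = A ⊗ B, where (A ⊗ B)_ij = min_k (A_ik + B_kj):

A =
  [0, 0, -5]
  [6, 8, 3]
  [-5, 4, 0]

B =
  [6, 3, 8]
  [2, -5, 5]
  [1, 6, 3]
A ⊗ B =
  [-4, -5, -2]
  [4, 3, 6]
  [1, -2, 3]

Apply the min-plus product entry-by-entry:
  C[0][0] = min over k of (A[0][0] + B[0][0] = 0 + 6 = 6, A[0][1] + B[1][0] = 0 + 2 = 2, A[0][2] + B[2][0] = -5 + 1 = -4) = -4 (attained at k = 2)
  C[0][1] = min over k of (A[0][0] + B[0][1] = 0 + 3 = 3, A[0][1] + B[1][1] = 0 + -5 = -5, A[0][2] + B[2][1] = -5 + 6 = 1) = -5 (attained at k = 1)
  C[0][2] = min over k of (A[0][0] + B[0][2] = 0 + 8 = 8, A[0][1] + B[1][2] = 0 + 5 = 5, A[0][2] + B[2][2] = -5 + 3 = -2) = -2 (attained at k = 2)
  C[1][0] = min over k of (A[1][0] + B[0][0] = 6 + 6 = 12, A[1][1] + B[1][0] = 8 + 2 = 10, A[1][2] + B[2][0] = 3 + 1 = 4) = 4 (attained at k = 2)
  C[1][1] = min over k of (A[1][0] + B[0][1] = 6 + 3 = 9, A[1][1] + B[1][1] = 8 + -5 = 3, A[1][2] + B[2][1] = 3 + 6 = 9) = 3 (attained at k = 1)
  C[1][2] = min over k of (A[1][0] + B[0][2] = 6 + 8 = 14, A[1][1] + B[1][2] = 8 + 5 = 13, A[1][2] + B[2][2] = 3 + 3 = 6) = 6 (attained at k = 2)
  C[2][0] = min over k of (A[2][0] + B[0][0] = -5 + 6 = 1, A[2][1] + B[1][0] = 4 + 2 = 6, A[2][2] + B[2][0] = 0 + 1 = 1) = 1 (attained at k = 0)
  C[2][1] = min over k of (A[2][0] + B[0][1] = -5 + 3 = -2, A[2][1] + B[1][1] = 4 + -5 = -1, A[2][2] + B[2][1] = 0 + 6 = 6) = -2 (attained at k = 0)
  C[2][2] = min over k of (A[2][0] + B[0][2] = -5 + 8 = 3, A[2][1] + B[1][2] = 4 + 5 = 9, A[2][2] + B[2][2] = 0 + 3 = 3) = 3 (attained at k = 0)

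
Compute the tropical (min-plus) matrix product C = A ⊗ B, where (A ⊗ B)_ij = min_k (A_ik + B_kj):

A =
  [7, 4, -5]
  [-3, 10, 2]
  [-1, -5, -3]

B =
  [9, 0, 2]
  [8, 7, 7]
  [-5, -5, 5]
A ⊗ B =
  [-10, -10, 0]
  [-3, -3, -1]
  [-8, -8, 1]

Apply the min-plus product entry-by-entry:
  C[0][0] = min over k of (A[0][0] + B[0][0] = 7 + 9 = 16, A[0][1] + B[1][0] = 4 + 8 = 12, A[0][2] + B[2][0] = -5 + -5 = -10) = -10 (attained at k = 2)
  C[0][1] = min over k of (A[0][0] + B[0][1] = 7 + 0 = 7, A[0][1] + B[1][1] = 4 + 7 = 11, A[0][2] + B[2][1] = -5 + -5 = -10) = -10 (attained at k = 2)
  C[0][2] = min over k of (A[0][0] + B[0][2] = 7 + 2 = 9, A[0][1] + B[1][2] = 4 + 7 = 11, A[0][2] + B[2][2] = -5 + 5 = 0) = 0 (attained at k = 2)
  C[1][0] = min over k of (A[1][0] + B[0][0] = -3 + 9 = 6, A[1][1] + B[1][0] = 10 + 8 = 18, A[1][2] + B[2][0] = 2 + -5 = -3) = -3 (attained at k = 2)
  C[1][1] = min over k of (A[1][0] + B[0][1] = -3 + 0 = -3, A[1][1] + B[1][1] = 10 + 7 = 17, A[1][2] + B[2][1] = 2 + -5 = -3) = -3 (attained at k = 0)
  C[1][2] = min over k of (A[1][0] + B[0][2] = -3 + 2 = -1, A[1][1] + B[1][2] = 10 + 7 = 17, A[1][2] + B[2][2] = 2 + 5 = 7) = -1 (attained at k = 0)
  C[2][0] = min over k of (A[2][0] + B[0][0] = -1 + 9 = 8, A[2][1] + B[1][0] = -5 + 8 = 3, A[2][2] + B[2][0] = -3 + -5 = -8) = -8 (attained at k = 2)
  C[2][1] = min over k of (A[2][0] + B[0][1] = -1 + 0 = -1, A[2][1] + B[1][1] = -5 + 7 = 2, A[2][2] + B[2][1] = -3 + -5 = -8) = -8 (attained at k = 2)
  C[2][2] = min over k of (A[2][0] + B[0][2] = -1 + 2 = 1, A[2][1] + B[1][2] = -5 + 7 = 2, A[2][2] + B[2][2] = -3 + 5 = 2) = 1 (attained at k = 0)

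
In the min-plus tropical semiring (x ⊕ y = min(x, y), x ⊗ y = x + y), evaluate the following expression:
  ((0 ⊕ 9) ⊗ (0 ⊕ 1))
((0 ⊕ 9) ⊗ (0 ⊕ 1)) = 0

Expand innermost to outermost. Recall ⊕ takes the minimum of its arguments and ⊗ takes their sum. Working out the expression ((0 ⊕ 9) ⊗ (0 ⊕ 1)) gives 0.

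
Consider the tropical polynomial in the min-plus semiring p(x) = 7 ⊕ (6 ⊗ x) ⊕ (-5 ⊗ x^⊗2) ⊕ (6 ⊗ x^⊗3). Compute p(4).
p(4) = 3

A tropical monomial a ⊗ x^⊗i evaluates to a + i · x. Evaluating each term at x = 4:
  Term 0 contributes 7 + 0 · 4 = 7
  Term 1 contributes 6 + 1 · 4 = 10
  Term 2 contributes -5 + 2 · 4 = 3
  Term 3 contributes 6 + 3 · 4 = 18
p(4) = ⊕ of these = min[7, 10, 3, 18] = 3.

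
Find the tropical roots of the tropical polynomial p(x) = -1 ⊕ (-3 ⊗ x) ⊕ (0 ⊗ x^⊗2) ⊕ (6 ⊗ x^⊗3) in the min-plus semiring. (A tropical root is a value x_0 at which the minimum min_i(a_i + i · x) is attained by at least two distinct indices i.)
Roots: {-6, -3, 2}

Each tropical root is a break point of the lower envelope of the lines y = a_i + i · x (there are 4 lines, with slopes 0, 1, ..., 3). Only the lines that attain the minimum somewhere contribute to roots; other lines are dominated. Here the surviving (envelope) indices are i = 3, i = 2, i = 1, i = 0.
Intersections between consecutive envelope lines give the roots: for adjacent envelope indices i < j the intersection is x = (a_i − a_j) / (j − i). Reading off the sorted break points: {-6, -3, 2}.
Verification: at each break x_0, at least two indices attain the minimum of min_i(a_i + i · x_0).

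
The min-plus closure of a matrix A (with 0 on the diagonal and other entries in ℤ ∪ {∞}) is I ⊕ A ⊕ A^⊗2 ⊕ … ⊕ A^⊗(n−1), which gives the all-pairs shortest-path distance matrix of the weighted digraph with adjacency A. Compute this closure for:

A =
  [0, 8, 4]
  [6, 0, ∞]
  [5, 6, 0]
Closure =
  [0, 8, 4]
  [6, 0, 10]
  [5, 6, 0]

This is the Floyd-Warshall all-pairs shortest-path computation. For each intermediate vertex k = 0, 1, …, 2, update dist[i][j] ← min(dist[i][j], dist[i][k] + dist[k][j]). The final matrix gives, for each (i, j), the minimum total weight of any directed path from i to j (possibly empty when i = j).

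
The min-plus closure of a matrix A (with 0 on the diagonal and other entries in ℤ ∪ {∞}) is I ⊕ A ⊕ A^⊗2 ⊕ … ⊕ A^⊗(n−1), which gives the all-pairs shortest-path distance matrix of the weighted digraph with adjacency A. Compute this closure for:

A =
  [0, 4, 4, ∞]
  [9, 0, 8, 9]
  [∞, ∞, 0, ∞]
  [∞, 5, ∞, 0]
Closure =
  [0, 4, 4, 13]
  [9, 0, 8, 9]
  [∞, ∞, 0, ∞]
  [14, 5, 13, 0]

This is the Floyd-Warshall all-pairs shortest-path computation. For each intermediate vertex k = 0, 1, …, 3, update dist[i][j] ← min(dist[i][j], dist[i][k] + dist[k][j]). The final matrix gives, for each (i, j), the minimum total weight of any directed path from i to j (possibly empty when i = j).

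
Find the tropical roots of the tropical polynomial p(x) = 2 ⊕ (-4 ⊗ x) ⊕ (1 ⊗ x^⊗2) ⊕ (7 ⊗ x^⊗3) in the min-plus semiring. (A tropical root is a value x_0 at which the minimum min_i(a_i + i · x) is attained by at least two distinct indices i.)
Roots: {-6, -5, 6}

Each tropical root is a break point of the lower envelope of the lines y = a_i + i · x (there are 4 lines, with slopes 0, 1, ..., 3). Only the lines that attain the minimum somewhere contribute to roots; other lines are dominated. Here the surviving (envelope) indices are i = 3, i = 2, i = 1, i = 0.
Intersections between consecutive envelope lines give the roots: for adjacent envelope indices i < j the intersection is x = (a_i − a_j) / (j − i). Reading off the sorted break points: {-6, -5, 6}.
Verification: at each break x_0, at least two indices attain the minimum of min_i(a_i + i · x_0).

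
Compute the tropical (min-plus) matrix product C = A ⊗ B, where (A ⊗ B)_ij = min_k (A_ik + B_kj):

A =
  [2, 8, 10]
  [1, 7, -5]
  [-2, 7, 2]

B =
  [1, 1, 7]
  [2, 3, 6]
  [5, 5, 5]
A ⊗ B =
  [3, 3, 9]
  [0, 0, 0]
  [-1, -1, 5]

Apply the min-plus product entry-by-entry:
  C[0][0] = min over k of (A[0][0] + B[0][0] = 2 + 1 = 3, A[0][1] + B[1][0] = 8 + 2 = 10, A[0][2] + B[2][0] = 10 + 5 = 15) = 3 (attained at k = 0)
  C[0][1] = min over k of (A[0][0] + B[0][1] = 2 + 1 = 3, A[0][1] + B[1][1] = 8 + 3 = 11, A[0][2] + B[2][1] = 10 + 5 = 15) = 3 (attained at k = 0)
  C[0][2] = min over k of (A[0][0] + B[0][2] = 2 + 7 = 9, A[0][1] + B[1][2] = 8 + 6 = 14, A[0][2] + B[2][2] = 10 + 5 = 15) = 9 (attained at k = 0)
  C[1][0] = min over k of (A[1][0] + B[0][0] = 1 + 1 = 2, A[1][1] + B[1][0] = 7 + 2 = 9, A[1][2] + B[2][0] = -5 + 5 = 0) = 0 (attained at k = 2)
  C[1][1] = min over k of (A[1][0] + B[0][1] = 1 + 1 = 2, A[1][1] + B[1][1] = 7 + 3 = 10, A[1][2] + B[2][1] = -5 + 5 = 0) = 0 (attained at k = 2)
  C[1][2] = min over k of (A[1][0] + B[0][2] = 1 + 7 = 8, A[1][1] + B[1][2] = 7 + 6 = 13, A[1][2] + B[2][2] = -5 + 5 = 0) = 0 (attained at k = 2)
  C[2][0] = min over k of (A[2][0] + B[0][0] = -2 + 1 = -1, A[2][1] + B[1][0] = 7 + 2 = 9, A[2][2] + B[2][0] = 2 + 5 = 7) = -1 (attained at k = 0)
  C[2][1] = min over k of (A[2][0] + B[0][1] = -2 + 1 = -1, A[2][1] + B[1][1] = 7 + 3 = 10, A[2][2] + B[2][1] = 2 + 5 = 7) = -1 (attained at k = 0)
  C[2][2] = min over k of (A[2][0] + B[0][2] = -2 + 7 = 5, A[2][1] + B[1][2] = 7 + 6 = 13, A[2][2] + B[2][2] = 2 + 5 = 7) = 5 (attained at k = 0)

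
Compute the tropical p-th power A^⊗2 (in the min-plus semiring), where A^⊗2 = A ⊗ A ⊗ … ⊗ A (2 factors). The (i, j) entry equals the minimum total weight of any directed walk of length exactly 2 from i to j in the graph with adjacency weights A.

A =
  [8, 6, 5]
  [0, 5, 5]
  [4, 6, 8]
A^⊗2 =
  [6, 11, 11]
  [5, 6, 5]
  [6, 10, 9]

Each entry (A^⊗2)_ij equals the minimum over all length-2 walks i = v_0 → v_1 → … → v_2 = j of Σ_t A[v_t][v_{t+1}]. For example, for (i, j) = (0, 2) we minimise over 3 possible intermediate vertex sequences; the minimum is 11, attained along the walk 0 → 1 → 2.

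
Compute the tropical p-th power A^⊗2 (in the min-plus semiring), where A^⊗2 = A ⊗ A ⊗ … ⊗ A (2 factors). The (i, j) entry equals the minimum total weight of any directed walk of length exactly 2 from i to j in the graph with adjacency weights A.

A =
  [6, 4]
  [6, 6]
A^⊗2 =
  [10, 10]
  [12, 10]

Each entry (A^⊗2)_ij equals the minimum over all length-2 walks i = v_0 → v_1 → … → v_2 = j of Σ_t A[v_t][v_{t+1}]. For example, for (i, j) = (0, 1) we minimise over 2 possible intermediate vertex sequences; the minimum is 10, attained along the walk 0 → 0 → 1.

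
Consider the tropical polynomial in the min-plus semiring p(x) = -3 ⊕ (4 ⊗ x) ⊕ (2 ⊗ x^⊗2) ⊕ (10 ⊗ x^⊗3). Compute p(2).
p(2) = -3

A tropical monomial a ⊗ x^⊗i evaluates to a + i · x. Evaluating each term at x = 2:
  Term 0 contributes -3 + 0 · 2 = -3
  Term 1 contributes 4 + 1 · 2 = 6
  Term 2 contributes 2 + 2 · 2 = 6
  Term 3 contributes 10 + 3 · 2 = 16
p(2) = ⊕ of these = min[-3, 6, 6, 16] = -3.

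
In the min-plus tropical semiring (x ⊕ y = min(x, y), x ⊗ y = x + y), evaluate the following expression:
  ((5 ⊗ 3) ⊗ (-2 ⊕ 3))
((5 ⊗ 3) ⊗ (-2 ⊕ 3)) = 6

Expand innermost to outermost. Recall ⊕ takes the minimum of its arguments and ⊗ takes their sum. Working out the expression ((5 ⊗ 3) ⊗ (-2 ⊕ 3)) gives 6.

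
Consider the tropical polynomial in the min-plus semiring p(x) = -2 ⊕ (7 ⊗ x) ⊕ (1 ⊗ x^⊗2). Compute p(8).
p(8) = -2

A tropical monomial a ⊗ x^⊗i evaluates to a + i · x. Evaluating each term at x = 8:
  Term 0 contributes -2 + 0 · 8 = -2
  Term 1 contributes 7 + 1 · 8 = 15
  Term 2 contributes 1 + 2 · 8 = 17
p(8) = ⊕ of these = min[-2, 15, 17] = -2.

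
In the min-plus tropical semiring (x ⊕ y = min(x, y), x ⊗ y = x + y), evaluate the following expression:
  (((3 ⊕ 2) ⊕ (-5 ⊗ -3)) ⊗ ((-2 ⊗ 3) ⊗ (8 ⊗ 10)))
(((3 ⊕ 2) ⊕ (-5 ⊗ -3)) ⊗ ((-2 ⊗ 3) ⊗ (8 ⊗ 10))) = 11

Expand innermost to outermost. Recall ⊕ takes the minimum of its arguments and ⊗ takes their sum. Working out the expression (((3 ⊕ 2) ⊕ (-5 ⊗ -3)) ⊗ ((-2 ⊗ 3) ⊗ (8 ⊗ 10))) gives 11.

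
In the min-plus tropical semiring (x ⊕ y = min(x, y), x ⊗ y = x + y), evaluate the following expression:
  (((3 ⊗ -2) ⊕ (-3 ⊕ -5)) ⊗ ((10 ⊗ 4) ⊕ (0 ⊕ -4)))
(((3 ⊗ -2) ⊕ (-3 ⊕ -5)) ⊗ ((10 ⊗ 4) ⊕ (0 ⊕ -4))) = -9

Expand innermost to outermost. Recall ⊕ takes the minimum of its arguments and ⊗ takes their sum. Working out the expression (((3 ⊗ -2) ⊕ (-3 ⊕ -5)) ⊗ ((10 ⊗ 4) ⊕ (0 ⊕ -4))) gives -9.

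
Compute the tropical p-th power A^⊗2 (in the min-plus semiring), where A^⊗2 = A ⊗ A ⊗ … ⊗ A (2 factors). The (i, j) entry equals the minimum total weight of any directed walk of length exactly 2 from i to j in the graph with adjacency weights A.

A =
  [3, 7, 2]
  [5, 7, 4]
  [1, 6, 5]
A^⊗2 =
  [3, 8, 5]
  [5, 10, 7]
  [4, 8, 3]

Each entry (A^⊗2)_ij equals the minimum over all length-2 walks i = v_0 → v_1 → … → v_2 = j of Σ_t A[v_t][v_{t+1}]. For example, for (i, j) = (0, 2) we minimise over 3 possible intermediate vertex sequences; the minimum is 5, attained along the walk 0 → 0 → 2.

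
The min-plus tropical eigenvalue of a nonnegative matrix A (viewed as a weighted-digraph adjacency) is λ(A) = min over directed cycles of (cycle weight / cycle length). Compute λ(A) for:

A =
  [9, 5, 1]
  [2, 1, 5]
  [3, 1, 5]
λ(A) = 1

Enumerate directed cycles and compute their means (weight / length). Sample:
  cycle 0 → 0: weight = 9, length = 1, mean = 9/1 ≈ 9.000
  cycle 1 → 1: weight = 1, length = 1, mean = 1/1 ≈ 1.000
  cycle 2 → 2: weight = 5, length = 1, mean = 5/1 ≈ 5.000
  cycle 0 → 1 → 0: weight = 7, length = 2, mean = 7/2 ≈ 3.500
  cycle 0 → 2 → 0: weight = 4, length = 2, mean = 4/2 ≈ 2.000
  cycle 1 → 0 → 1: weight = 7, length = 2, mean = 7/2 ≈ 3.500
Minimum mean = 1.000, attained e.g. along the cycle 1 → 1 with weight 1 and length 1. So λ(A) = 1/1 = 1.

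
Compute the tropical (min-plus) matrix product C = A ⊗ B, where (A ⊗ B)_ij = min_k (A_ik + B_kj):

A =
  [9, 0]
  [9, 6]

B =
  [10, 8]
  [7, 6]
A ⊗ B =
  [7, 6]
  [13, 12]

Apply the min-plus product entry-by-entry:
  C[0][0] = min over k of (A[0][0] + B[0][0] = 9 + 10 = 19, A[0][1] + B[1][0] = 0 + 7 = 7) = 7 (attained at k = 1)
  C[0][1] = min over k of (A[0][0] + B[0][1] = 9 + 8 = 17, A[0][1] + B[1][1] = 0 + 6 = 6) = 6 (attained at k = 1)
  C[1][0] = min over k of (A[1][0] + B[0][0] = 9 + 10 = 19, A[1][1] + B[1][0] = 6 + 7 = 13) = 13 (attained at k = 1)
  C[1][1] = min over k of (A[1][0] + B[0][1] = 9 + 8 = 17, A[1][1] + B[1][1] = 6 + 6 = 12) = 12 (attained at k = 1)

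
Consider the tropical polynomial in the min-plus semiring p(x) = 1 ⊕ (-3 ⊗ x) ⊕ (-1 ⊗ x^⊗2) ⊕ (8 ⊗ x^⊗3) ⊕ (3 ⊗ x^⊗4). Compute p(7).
p(7) = 1

A tropical monomial a ⊗ x^⊗i evaluates to a + i · x. Evaluating each term at x = 7:
  Term 0 contributes 1 + 0 · 7 = 1
  Term 1 contributes -3 + 1 · 7 = 4
  Term 2 contributes -1 + 2 · 7 = 13
  Term 3 contributes 8 + 3 · 7 = 29
  Term 4 contributes 3 + 4 · 7 = 31
p(7) = ⊕ of these = min[1, 4, 13, 29, 31] = 1.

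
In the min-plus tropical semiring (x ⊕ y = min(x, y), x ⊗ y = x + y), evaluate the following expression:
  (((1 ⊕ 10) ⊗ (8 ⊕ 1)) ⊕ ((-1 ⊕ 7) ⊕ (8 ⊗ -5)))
(((1 ⊕ 10) ⊗ (8 ⊕ 1)) ⊕ ((-1 ⊕ 7) ⊕ (8 ⊗ -5))) = -1

Expand innermost to outermost. Recall ⊕ takes the minimum of its arguments and ⊗ takes their sum. Working out the expression (((1 ⊕ 10) ⊗ (8 ⊕ 1)) ⊕ ((-1 ⊕ 7) ⊕ (8 ⊗ -5))) gives -1.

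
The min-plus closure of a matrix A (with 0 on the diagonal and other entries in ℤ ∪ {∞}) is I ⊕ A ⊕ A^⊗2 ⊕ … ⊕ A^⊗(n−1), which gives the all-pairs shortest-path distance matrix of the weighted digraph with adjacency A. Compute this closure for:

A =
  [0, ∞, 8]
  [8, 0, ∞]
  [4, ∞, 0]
Closure =
  [0, ∞, 8]
  [8, 0, 16]
  [4, ∞, 0]

This is the Floyd-Warshall all-pairs shortest-path computation. For each intermediate vertex k = 0, 1, …, 2, update dist[i][j] ← min(dist[i][j], dist[i][k] + dist[k][j]). The final matrix gives, for each (i, j), the minimum total weight of any directed path from i to j (possibly empty when i = j).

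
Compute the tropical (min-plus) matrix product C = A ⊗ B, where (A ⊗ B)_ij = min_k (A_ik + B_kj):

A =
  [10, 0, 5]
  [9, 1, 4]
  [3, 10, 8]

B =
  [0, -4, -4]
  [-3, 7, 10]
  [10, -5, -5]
A ⊗ B =
  [-3, 0, 0]
  [-2, -1, -1]
  [3, -1, -1]

Apply the min-plus product entry-by-entry:
  C[0][0] = min over k of (A[0][0] + B[0][0] = 10 + 0 = 10, A[0][1] + B[1][0] = 0 + -3 = -3, A[0][2] + B[2][0] = 5 + 10 = 15) = -3 (attained at k = 1)
  C[0][1] = min over k of (A[0][0] + B[0][1] = 10 + -4 = 6, A[0][1] + B[1][1] = 0 + 7 = 7, A[0][2] + B[2][1] = 5 + -5 = 0) = 0 (attained at k = 2)
  C[0][2] = min over k of (A[0][0] + B[0][2] = 10 + -4 = 6, A[0][1] + B[1][2] = 0 + 10 = 10, A[0][2] + B[2][2] = 5 + -5 = 0) = 0 (attained at k = 2)
  C[1][0] = min over k of (A[1][0] + B[0][0] = 9 + 0 = 9, A[1][1] + B[1][0] = 1 + -3 = -2, A[1][2] + B[2][0] = 4 + 10 = 14) = -2 (attained at k = 1)
  C[1][1] = min over k of (A[1][0] + B[0][1] = 9 + -4 = 5, A[1][1] + B[1][1] = 1 + 7 = 8, A[1][2] + B[2][1] = 4 + -5 = -1) = -1 (attained at k = 2)
  C[1][2] = min over k of (A[1][0] + B[0][2] = 9 + -4 = 5, A[1][1] + B[1][2] = 1 + 10 = 11, A[1][2] + B[2][2] = 4 + -5 = -1) = -1 (attained at k = 2)
  C[2][0] = min over k of (A[2][0] + B[0][0] = 3 + 0 = 3, A[2][1] + B[1][0] = 10 + -3 = 7, A[2][2] + B[2][0] = 8 + 10 = 18) = 3 (attained at k = 0)
  C[2][1] = min over k of (A[2][0] + B[0][1] = 3 + -4 = -1, A[2][1] + B[1][1] = 10 + 7 = 17, A[2][2] + B[2][1] = 8 + -5 = 3) = -1 (attained at k = 0)
  C[2][2] = min over k of (A[2][0] + B[0][2] = 3 + -4 = -1, A[2][1] + B[1][2] = 10 + 10 = 20, A[2][2] + B[2][2] = 8 + -5 = 3) = -1 (attained at k = 0)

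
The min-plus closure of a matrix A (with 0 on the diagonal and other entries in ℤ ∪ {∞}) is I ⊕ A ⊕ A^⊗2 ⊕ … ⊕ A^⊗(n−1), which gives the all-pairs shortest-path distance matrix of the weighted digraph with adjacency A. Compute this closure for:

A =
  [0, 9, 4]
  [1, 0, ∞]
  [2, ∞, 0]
Closure =
  [0, 9, 4]
  [1, 0, 5]
  [2, 11, 0]

This is the Floyd-Warshall all-pairs shortest-path computation. For each intermediate vertex k = 0, 1, …, 2, update dist[i][j] ← min(dist[i][j], dist[i][k] + dist[k][j]). The final matrix gives, for each (i, j), the minimum total weight of any directed path from i to j (possibly empty when i = j).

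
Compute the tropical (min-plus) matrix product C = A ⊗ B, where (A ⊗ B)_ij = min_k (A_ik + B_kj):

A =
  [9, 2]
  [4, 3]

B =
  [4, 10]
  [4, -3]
A ⊗ B =
  [6, -1]
  [7, 0]

Apply the min-plus product entry-by-entry:
  C[0][0] = min over k of (A[0][0] + B[0][0] = 9 + 4 = 13, A[0][1] + B[1][0] = 2 + 4 = 6) = 6 (attained at k = 1)
  C[0][1] = min over k of (A[0][0] + B[0][1] = 9 + 10 = 19, A[0][1] + B[1][1] = 2 + -3 = -1) = -1 (attained at k = 1)
  C[1][0] = min over k of (A[1][0] + B[0][0] = 4 + 4 = 8, A[1][1] + B[1][0] = 3 + 4 = 7) = 7 (attained at k = 1)
  C[1][1] = min over k of (A[1][0] + B[0][1] = 4 + 10 = 14, A[1][1] + B[1][1] = 3 + -3 = 0) = 0 (attained at k = 1)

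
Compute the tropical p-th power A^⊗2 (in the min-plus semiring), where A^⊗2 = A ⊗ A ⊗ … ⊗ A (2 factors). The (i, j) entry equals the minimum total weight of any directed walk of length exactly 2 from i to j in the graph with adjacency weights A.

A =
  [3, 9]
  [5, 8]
A^⊗2 =
  [6, 12]
  [8, 14]

Each entry (A^⊗2)_ij equals the minimum over all length-2 walks i = v_0 → v_1 → … → v_2 = j of Σ_t A[v_t][v_{t+1}]. For example, for (i, j) = (0, 1) we minimise over 2 possible intermediate vertex sequences; the minimum is 12, attained along the walk 0 → 0 → 1.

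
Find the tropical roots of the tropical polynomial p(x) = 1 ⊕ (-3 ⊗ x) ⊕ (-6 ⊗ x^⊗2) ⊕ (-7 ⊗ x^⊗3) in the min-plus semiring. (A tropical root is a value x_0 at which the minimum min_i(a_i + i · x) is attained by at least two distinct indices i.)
Roots: {1, 3, 4}

Each tropical root is a break point of the lower envelope of the lines y = a_i + i · x (there are 4 lines, with slopes 0, 1, ..., 3). Only the lines that attain the minimum somewhere contribute to roots; other lines are dominated. Here the surviving (envelope) indices are i = 3, i = 2, i = 1, i = 0.
Intersections between consecutive envelope lines give the roots: for adjacent envelope indices i < j the intersection is x = (a_i − a_j) / (j − i). Reading off the sorted break points: {1, 3, 4}.
Verification: at each break x_0, at least two indices attain the minimum of min_i(a_i + i · x_0).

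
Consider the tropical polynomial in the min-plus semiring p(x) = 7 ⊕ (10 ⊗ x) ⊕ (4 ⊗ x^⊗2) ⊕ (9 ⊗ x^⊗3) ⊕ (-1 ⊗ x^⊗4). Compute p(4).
p(4) = 7

A tropical monomial a ⊗ x^⊗i evaluates to a + i · x. Evaluating each term at x = 4:
  Term 0 contributes 7 + 0 · 4 = 7
  Term 1 contributes 10 + 1 · 4 = 14
  Term 2 contributes 4 + 2 · 4 = 12
  Term 3 contributes 9 + 3 · 4 = 21
  Term 4 contributes -1 + 4 · 4 = 15
p(4) = ⊕ of these = min[7, 14, 12, 21, 15] = 7.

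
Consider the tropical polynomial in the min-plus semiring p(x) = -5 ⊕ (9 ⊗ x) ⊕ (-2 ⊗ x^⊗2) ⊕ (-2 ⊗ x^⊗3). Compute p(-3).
p(-3) = -11

A tropical monomial a ⊗ x^⊗i evaluates to a + i · x. Evaluating each term at x = -3:
  Term 0 contributes -5 + 0 · -3 = -5
  Term 1 contributes 9 + 1 · -3 = 6
  Term 2 contributes -2 + 2 · -3 = -8
  Term 3 contributes -2 + 3 · -3 = -11
p(-3) = ⊕ of these = min[-5, 6, -8, -11] = -11.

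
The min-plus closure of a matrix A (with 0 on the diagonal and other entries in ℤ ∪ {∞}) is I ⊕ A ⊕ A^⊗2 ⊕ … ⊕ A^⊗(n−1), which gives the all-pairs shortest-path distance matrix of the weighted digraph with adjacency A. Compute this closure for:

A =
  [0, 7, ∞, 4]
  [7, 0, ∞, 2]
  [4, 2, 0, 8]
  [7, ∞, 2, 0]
Closure =
  [0, 7, 6, 4]
  [7, 0, 4, 2]
  [4, 2, 0, 4]
  [6, 4, 2, 0]

This is the Floyd-Warshall all-pairs shortest-path computation. For each intermediate vertex k = 0, 1, …, 3, update dist[i][j] ← min(dist[i][j], dist[i][k] + dist[k][j]). The final matrix gives, for each (i, j), the minimum total weight of any directed path from i to j (possibly empty when i = j).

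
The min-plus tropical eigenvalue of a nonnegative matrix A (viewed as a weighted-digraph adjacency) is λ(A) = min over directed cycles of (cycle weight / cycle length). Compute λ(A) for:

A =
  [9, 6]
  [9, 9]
λ(A) = 15/2

Enumerate directed cycles and compute their means (weight / length). Sample:
  cycle 0 → 0: weight = 9, length = 1, mean = 9/1 ≈ 9.000
  cycle 1 → 1: weight = 9, length = 1, mean = 9/1 ≈ 9.000
  cycle 0 → 1 → 0: weight = 15, length = 2, mean = 15/2 ≈ 7.500
  cycle 1 → 0 → 1: weight = 15, length = 2, mean = 15/2 ≈ 7.500
Minimum mean = 7.500, attained e.g. along the cycle 0 → 1 → 0 with weight 15 and length 2. So λ(A) = 15/2 = 15/2.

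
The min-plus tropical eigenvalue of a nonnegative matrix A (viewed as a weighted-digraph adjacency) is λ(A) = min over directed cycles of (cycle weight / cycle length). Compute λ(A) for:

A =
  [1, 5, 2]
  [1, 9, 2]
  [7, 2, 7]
λ(A) = 1

Enumerate directed cycles and compute their means (weight / length). Sample:
  cycle 0 → 0: weight = 1, length = 1, mean = 1/1 ≈ 1.000
  cycle 1 → 1: weight = 9, length = 1, mean = 9/1 ≈ 9.000
  cycle 2 → 2: weight = 7, length = 1, mean = 7/1 ≈ 7.000
  cycle 0 → 1 → 0: weight = 6, length = 2, mean = 6/2 ≈ 3.000
  cycle 0 → 2 → 0: weight = 9, length = 2, mean = 9/2 ≈ 4.500
  cycle 1 → 0 → 1: weight = 6, length = 2, mean = 6/2 ≈ 3.000
Minimum mean = 1.000, attained e.g. along the cycle 0 → 0 with weight 1 and length 1. So λ(A) = 1/1 = 1.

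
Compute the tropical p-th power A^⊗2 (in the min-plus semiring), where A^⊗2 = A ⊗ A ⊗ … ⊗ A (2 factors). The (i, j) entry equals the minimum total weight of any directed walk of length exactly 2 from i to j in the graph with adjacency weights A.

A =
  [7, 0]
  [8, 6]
A^⊗2 =
  [8, 6]
  [14, 8]

Each entry (A^⊗2)_ij equals the minimum over all length-2 walks i = v_0 → v_1 → … → v_2 = j of Σ_t A[v_t][v_{t+1}]. For example, for (i, j) = (0, 1) we minimise over 2 possible intermediate vertex sequences; the minimum is 6, attained along the walk 0 → 1 → 1.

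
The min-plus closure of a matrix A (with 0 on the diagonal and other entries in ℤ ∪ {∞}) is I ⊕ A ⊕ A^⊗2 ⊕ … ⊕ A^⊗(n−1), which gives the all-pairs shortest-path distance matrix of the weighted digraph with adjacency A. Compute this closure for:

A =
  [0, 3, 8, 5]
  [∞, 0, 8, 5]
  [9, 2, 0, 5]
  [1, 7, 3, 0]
Closure =
  [0, 3, 8, 5]
  [6, 0, 8, 5]
  [6, 2, 0, 5]
  [1, 4, 3, 0]

This is the Floyd-Warshall all-pairs shortest-path computation. For each intermediate vertex k = 0, 1, …, 3, update dist[i][j] ← min(dist[i][j], dist[i][k] + dist[k][j]). The final matrix gives, for each (i, j), the minimum total weight of any directed path from i to j (possibly empty when i = j).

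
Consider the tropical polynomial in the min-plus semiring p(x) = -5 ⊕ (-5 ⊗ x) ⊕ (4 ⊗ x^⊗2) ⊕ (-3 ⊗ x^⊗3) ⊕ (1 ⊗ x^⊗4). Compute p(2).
p(2) = -5

A tropical monomial a ⊗ x^⊗i evaluates to a + i · x. Evaluating each term at x = 2:
  Term 0 contributes -5 + 0 · 2 = -5
  Term 1 contributes -5 + 1 · 2 = -3
  Term 2 contributes 4 + 2 · 2 = 8
  Term 3 contributes -3 + 3 · 2 = 3
  Term 4 contributes 1 + 4 · 2 = 9
p(2) = ⊕ of these = min[-5, -3, 8, 3, 9] = -5.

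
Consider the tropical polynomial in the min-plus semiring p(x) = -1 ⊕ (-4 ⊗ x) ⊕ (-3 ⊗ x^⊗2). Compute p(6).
p(6) = -1

A tropical monomial a ⊗ x^⊗i evaluates to a + i · x. Evaluating each term at x = 6:
  Term 0 contributes -1 + 0 · 6 = -1
  Term 1 contributes -4 + 1 · 6 = 2
  Term 2 contributes -3 + 2 · 6 = 9
p(6) = ⊕ of these = min[-1, 2, 9] = -1.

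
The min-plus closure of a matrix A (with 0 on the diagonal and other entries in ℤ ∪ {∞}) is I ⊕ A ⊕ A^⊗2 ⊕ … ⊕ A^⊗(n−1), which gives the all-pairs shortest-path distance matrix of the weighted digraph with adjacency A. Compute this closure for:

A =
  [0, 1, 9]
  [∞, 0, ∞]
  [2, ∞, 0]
Closure =
  [0, 1, 9]
  [∞, 0, ∞]
  [2, 3, 0]

This is the Floyd-Warshall all-pairs shortest-path computation. For each intermediate vertex k = 0, 1, …, 2, update dist[i][j] ← min(dist[i][j], dist[i][k] + dist[k][j]). The final matrix gives, for each (i, j), the minimum total weight of any directed path from i to j (possibly empty when i = j).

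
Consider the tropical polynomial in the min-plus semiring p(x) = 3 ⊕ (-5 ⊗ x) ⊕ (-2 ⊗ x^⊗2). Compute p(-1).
p(-1) = -6

A tropical monomial a ⊗ x^⊗i evaluates to a + i · x. Evaluating each term at x = -1:
  Term 0 contributes 3 + 0 · -1 = 3
  Term 1 contributes -5 + 1 · -1 = -6
  Term 2 contributes -2 + 2 · -1 = -4
p(-1) = ⊕ of these = min[3, -6, -4] = -6.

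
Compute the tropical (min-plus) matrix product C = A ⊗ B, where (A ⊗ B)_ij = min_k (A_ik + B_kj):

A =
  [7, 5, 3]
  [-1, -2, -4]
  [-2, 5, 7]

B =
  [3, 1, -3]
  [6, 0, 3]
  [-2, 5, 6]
A ⊗ B =
  [1, 5, 4]
  [-6, -2, -4]
  [1, -1, -5]

Apply the min-plus product entry-by-entry:
  C[0][0] = min over k of (A[0][0] + B[0][0] = 7 + 3 = 10, A[0][1] + B[1][0] = 5 + 6 = 11, A[0][2] + B[2][0] = 3 + -2 = 1) = 1 (attained at k = 2)
  C[0][1] = min over k of (A[0][0] + B[0][1] = 7 + 1 = 8, A[0][1] + B[1][1] = 5 + 0 = 5, A[0][2] + B[2][1] = 3 + 5 = 8) = 5 (attained at k = 1)
  C[0][2] = min over k of (A[0][0] + B[0][2] = 7 + -3 = 4, A[0][1] + B[1][2] = 5 + 3 = 8, A[0][2] + B[2][2] = 3 + 6 = 9) = 4 (attained at k = 0)
  C[1][0] = min over k of (A[1][0] + B[0][0] = -1 + 3 = 2, A[1][1] + B[1][0] = -2 + 6 = 4, A[1][2] + B[2][0] = -4 + -2 = -6) = -6 (attained at k = 2)
  C[1][1] = min over k of (A[1][0] + B[0][1] = -1 + 1 = 0, A[1][1] + B[1][1] = -2 + 0 = -2, A[1][2] + B[2][1] = -4 + 5 = 1) = -2 (attained at k = 1)
  C[1][2] = min over k of (A[1][0] + B[0][2] = -1 + -3 = -4, A[1][1] + B[1][2] = -2 + 3 = 1, A[1][2] + B[2][2] = -4 + 6 = 2) = -4 (attained at k = 0)
  C[2][0] = min over k of (A[2][0] + B[0][0] = -2 + 3 = 1, A[2][1] + B[1][0] = 5 + 6 = 11, A[2][2] + B[2][0] = 7 + -2 = 5) = 1 (attained at k = 0)
  C[2][1] = min over k of (A[2][0] + B[0][1] = -2 + 1 = -1, A[2][1] + B[1][1] = 5 + 0 = 5, A[2][2] + B[2][1] = 7 + 5 = 12) = -1 (attained at k = 0)
  C[2][2] = min over k of (A[2][0] + B[0][2] = -2 + -3 = -5, A[2][1] + B[1][2] = 5 + 3 = 8, A[2][2] + B[2][2] = 7 + 6 = 13) = -5 (attained at k = 0)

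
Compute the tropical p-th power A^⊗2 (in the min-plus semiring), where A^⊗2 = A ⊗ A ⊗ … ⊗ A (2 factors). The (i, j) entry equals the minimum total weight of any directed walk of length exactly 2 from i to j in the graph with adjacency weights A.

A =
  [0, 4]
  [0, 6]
A^⊗2 =
  [0, 4]
  [0, 4]

Each entry (A^⊗2)_ij equals the minimum over all length-2 walks i = v_0 → v_1 → … → v_2 = j of Σ_t A[v_t][v_{t+1}]. For example, for (i, j) = (0, 1) we minimise over 2 possible intermediate vertex sequences; the minimum is 4, attained along the walk 0 → 0 → 1.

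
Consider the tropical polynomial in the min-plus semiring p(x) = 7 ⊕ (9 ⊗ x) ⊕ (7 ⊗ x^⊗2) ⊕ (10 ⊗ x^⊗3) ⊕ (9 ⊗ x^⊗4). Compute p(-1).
p(-1) = 5

A tropical monomial a ⊗ x^⊗i evaluates to a + i · x. Evaluating each term at x = -1:
  Term 0 contributes 7 + 0 · -1 = 7
  Term 1 contributes 9 + 1 · -1 = 8
  Term 2 contributes 7 + 2 · -1 = 5
  Term 3 contributes 10 + 3 · -1 = 7
  Term 4 contributes 9 + 4 · -1 = 5
p(-1) = ⊕ of these = min[7, 8, 5, 7, 5] = 5.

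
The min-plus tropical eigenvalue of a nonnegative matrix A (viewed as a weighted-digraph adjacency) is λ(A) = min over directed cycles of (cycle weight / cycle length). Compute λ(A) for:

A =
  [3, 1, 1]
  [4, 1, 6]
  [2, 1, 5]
λ(A) = 1

Enumerate directed cycles and compute their means (weight / length). Sample:
  cycle 0 → 0: weight = 3, length = 1, mean = 3/1 ≈ 3.000
  cycle 1 → 1: weight = 1, length = 1, mean = 1/1 ≈ 1.000
  cycle 2 → 2: weight = 5, length = 1, mean = 5/1 ≈ 5.000
  cycle 0 → 1 → 0: weight = 5, length = 2, mean = 5/2 ≈ 2.500
  cycle 0 → 2 → 0: weight = 3, length = 2, mean = 3/2 ≈ 1.500
  cycle 1 → 0 → 1: weight = 5, length = 2, mean = 5/2 ≈ 2.500
Minimum mean = 1.000, attained e.g. along the cycle 1 → 1 with weight 1 and length 1. So λ(A) = 1/1 = 1.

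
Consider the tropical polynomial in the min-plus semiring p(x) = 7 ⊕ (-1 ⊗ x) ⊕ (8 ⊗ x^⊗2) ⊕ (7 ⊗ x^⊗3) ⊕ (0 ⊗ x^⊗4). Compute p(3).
p(3) = 2

A tropical monomial a ⊗ x^⊗i evaluates to a + i · x. Evaluating each term at x = 3:
  Term 0 contributes 7 + 0 · 3 = 7
  Term 1 contributes -1 + 1 · 3 = 2
  Term 2 contributes 8 + 2 · 3 = 14
  Term 3 contributes 7 + 3 · 3 = 16
  Term 4 contributes 0 + 4 · 3 = 12
p(3) = ⊕ of these = min[7, 2, 14, 16, 12] = 2.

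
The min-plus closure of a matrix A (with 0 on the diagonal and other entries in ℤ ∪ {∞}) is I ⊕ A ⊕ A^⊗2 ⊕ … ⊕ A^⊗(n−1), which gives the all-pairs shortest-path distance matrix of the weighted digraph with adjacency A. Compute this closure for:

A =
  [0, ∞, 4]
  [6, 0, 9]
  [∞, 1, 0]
Closure =
  [0, 5, 4]
  [6, 0, 9]
  [7, 1, 0]

This is the Floyd-Warshall all-pairs shortest-path computation. For each intermediate vertex k = 0, 1, …, 2, update dist[i][j] ← min(dist[i][j], dist[i][k] + dist[k][j]). The final matrix gives, for each (i, j), the minimum total weight of any directed path from i to j (possibly empty when i = j).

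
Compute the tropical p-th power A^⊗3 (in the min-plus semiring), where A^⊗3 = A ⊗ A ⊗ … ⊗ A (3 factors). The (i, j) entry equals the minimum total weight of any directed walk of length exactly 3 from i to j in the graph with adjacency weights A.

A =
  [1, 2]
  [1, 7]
A^⊗3 =
  [3, 4]
  [3, 4]

Each entry (A^⊗3)_ij equals the minimum over all length-3 walks i = v_0 → v_1 → … → v_3 = j of Σ_t A[v_t][v_{t+1}]. For example, for (i, j) = (0, 1) we minimise over 4 possible intermediate vertex sequences; the minimum is 4, attained along the walk 0 → 0 → 0 → 1.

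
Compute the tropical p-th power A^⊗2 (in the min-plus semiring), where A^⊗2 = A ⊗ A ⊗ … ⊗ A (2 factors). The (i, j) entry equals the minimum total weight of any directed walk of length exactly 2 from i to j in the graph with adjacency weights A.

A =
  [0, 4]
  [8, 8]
A^⊗2 =
  [0, 4]
  [8, 12]

Each entry (A^⊗2)_ij equals the minimum over all length-2 walks i = v_0 → v_1 → … → v_2 = j of Σ_t A[v_t][v_{t+1}]. For example, for (i, j) = (0, 1) we minimise over 2 possible intermediate vertex sequences; the minimum is 4, attained along the walk 0 → 0 → 1.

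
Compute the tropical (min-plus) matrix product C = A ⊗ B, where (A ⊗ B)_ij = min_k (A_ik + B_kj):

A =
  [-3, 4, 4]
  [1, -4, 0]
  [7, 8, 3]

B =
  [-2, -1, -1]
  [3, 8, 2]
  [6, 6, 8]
A ⊗ B =
  [-5, -4, -4]
  [-1, 0, -2]
  [5, 6, 6]

Apply the min-plus product entry-by-entry:
  C[0][0] = min over k of (A[0][0] + B[0][0] = -3 + -2 = -5, A[0][1] + B[1][0] = 4 + 3 = 7, A[0][2] + B[2][0] = 4 + 6 = 10) = -5 (attained at k = 0)
  C[0][1] = min over k of (A[0][0] + B[0][1] = -3 + -1 = -4, A[0][1] + B[1][1] = 4 + 8 = 12, A[0][2] + B[2][1] = 4 + 6 = 10) = -4 (attained at k = 0)
  C[0][2] = min over k of (A[0][0] + B[0][2] = -3 + -1 = -4, A[0][1] + B[1][2] = 4 + 2 = 6, A[0][2] + B[2][2] = 4 + 8 = 12) = -4 (attained at k = 0)
  C[1][0] = min over k of (A[1][0] + B[0][0] = 1 + -2 = -1, A[1][1] + B[1][0] = -4 + 3 = -1, A[1][2] + B[2][0] = 0 + 6 = 6) = -1 (attained at k = 0)
  C[1][1] = min over k of (A[1][0] + B[0][1] = 1 + -1 = 0, A[1][1] + B[1][1] = -4 + 8 = 4, A[1][2] + B[2][1] = 0 + 6 = 6) = 0 (attained at k = 0)
  C[1][2] = min over k of (A[1][0] + B[0][2] = 1 + -1 = 0, A[1][1] + B[1][2] = -4 + 2 = -2, A[1][2] + B[2][2] = 0 + 8 = 8) = -2 (attained at k = 1)
  C[2][0] = min over k of (A[2][0] + B[0][0] = 7 + -2 = 5, A[2][1] + B[1][0] = 8 + 3 = 11, A[2][2] + B[2][0] = 3 + 6 = 9) = 5 (attained at k = 0)
  C[2][1] = min over k of (A[2][0] + B[0][1] = 7 + -1 = 6, A[2][1] + B[1][1] = 8 + 8 = 16, A[2][2] + B[2][1] = 3 + 6 = 9) = 6 (attained at k = 0)
  C[2][2] = min over k of (A[2][0] + B[0][2] = 7 + -1 = 6, A[2][1] + B[1][2] = 8 + 2 = 10, A[2][2] + B[2][2] = 3 + 8 = 11) = 6 (attained at k = 0)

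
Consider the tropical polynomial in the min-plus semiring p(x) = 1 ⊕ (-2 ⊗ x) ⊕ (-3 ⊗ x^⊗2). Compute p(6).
p(6) = 1

A tropical monomial a ⊗ x^⊗i evaluates to a + i · x. Evaluating each term at x = 6:
  Term 0 contributes 1 + 0 · 6 = 1
  Term 1 contributes -2 + 1 · 6 = 4
  Term 2 contributes -3 + 2 · 6 = 9
p(6) = ⊕ of these = min[1, 4, 9] = 1.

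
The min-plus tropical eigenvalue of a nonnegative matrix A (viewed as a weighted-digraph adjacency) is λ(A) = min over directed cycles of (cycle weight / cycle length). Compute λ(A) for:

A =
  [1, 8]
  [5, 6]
λ(A) = 1

Enumerate directed cycles and compute their means (weight / length). Sample:
  cycle 0 → 0: weight = 1, length = 1, mean = 1/1 ≈ 1.000
  cycle 1 → 1: weight = 6, length = 1, mean = 6/1 ≈ 6.000
  cycle 0 → 1 → 0: weight = 13, length = 2, mean = 13/2 ≈ 6.500
  cycle 1 → 0 → 1: weight = 13, length = 2, mean = 13/2 ≈ 6.500
Minimum mean = 1.000, attained e.g. along the cycle 0 → 0 with weight 1 and length 1. So λ(A) = 1/1 = 1.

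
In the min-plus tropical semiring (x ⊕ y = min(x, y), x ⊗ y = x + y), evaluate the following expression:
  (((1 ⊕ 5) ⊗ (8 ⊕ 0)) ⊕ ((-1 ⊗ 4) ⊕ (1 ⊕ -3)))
(((1 ⊕ 5) ⊗ (8 ⊕ 0)) ⊕ ((-1 ⊗ 4) ⊕ (1 ⊕ -3))) = -3

Expand innermost to outermost. Recall ⊕ takes the minimum of its arguments and ⊗ takes their sum. Working out the expression (((1 ⊕ 5) ⊗ (8 ⊕ 0)) ⊕ ((-1 ⊗ 4) ⊕ (1 ⊕ -3))) gives -3.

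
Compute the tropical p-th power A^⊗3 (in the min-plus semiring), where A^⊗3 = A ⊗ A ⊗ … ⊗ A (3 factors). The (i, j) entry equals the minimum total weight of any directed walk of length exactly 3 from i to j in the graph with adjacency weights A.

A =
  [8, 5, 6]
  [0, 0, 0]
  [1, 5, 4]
A^⊗3 =
  [5, 5, 5]
  [0, 0, 0]
  [5, 5, 5]

Each entry (A^⊗3)_ij equals the minimum over all length-3 walks i = v_0 → v_1 → … → v_3 = j of Σ_t A[v_t][v_{t+1}]. For example, for (i, j) = (0, 2) we minimise over 9 possible intermediate vertex sequences; the minimum is 5, attained along the walk 0 → 1 → 1 → 2.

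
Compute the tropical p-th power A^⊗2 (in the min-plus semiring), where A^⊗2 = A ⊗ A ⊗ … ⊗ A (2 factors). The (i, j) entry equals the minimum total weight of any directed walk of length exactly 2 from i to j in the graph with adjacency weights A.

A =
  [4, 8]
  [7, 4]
A^⊗2 =
  [8, 12]
  [11, 8]

Each entry (A^⊗2)_ij equals the minimum over all length-2 walks i = v_0 → v_1 → … → v_2 = j of Σ_t A[v_t][v_{t+1}]. For example, for (i, j) = (0, 1) we minimise over 2 possible intermediate vertex sequences; the minimum is 12, attained along the walk 0 → 0 → 1.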